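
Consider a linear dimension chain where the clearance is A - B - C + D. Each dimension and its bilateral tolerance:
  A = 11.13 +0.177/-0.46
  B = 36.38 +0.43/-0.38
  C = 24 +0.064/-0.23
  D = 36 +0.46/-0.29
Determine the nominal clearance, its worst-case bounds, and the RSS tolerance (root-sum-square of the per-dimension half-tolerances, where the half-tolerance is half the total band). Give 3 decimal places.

nominal=-13.250 wc=[-14.494,-12.003] rss=0.654

Stack each dimension's contribution:
  +A: nom +11.130 → Σnom=11.130; wc +0.177/-0.460 → slack +0.177/-0.460; half-tol=0.319, Σhalf²=0.101442
  -B: nom -36.380 → Σnom=-25.250; wc +0.380/-0.430 → slack +0.557/-0.890; half-tol=0.405, Σhalf²=0.265467
  -C: nom -24.000 → Σnom=-49.250; wc +0.230/-0.064 → slack +0.787/-0.954; half-tol=0.147, Σhalf²=0.287076
  +D: nom +36.000 → Σnom=-13.250; wc +0.460/-0.290 → slack +1.247/-1.244; half-tol=0.375, Σhalf²=0.427701
Nominal = -13.250. Worst-case = [-13.250 - 1.244, -13.250 + 1.247] = [-14.494, -12.003]. RSS = √0.427701 = 0.654.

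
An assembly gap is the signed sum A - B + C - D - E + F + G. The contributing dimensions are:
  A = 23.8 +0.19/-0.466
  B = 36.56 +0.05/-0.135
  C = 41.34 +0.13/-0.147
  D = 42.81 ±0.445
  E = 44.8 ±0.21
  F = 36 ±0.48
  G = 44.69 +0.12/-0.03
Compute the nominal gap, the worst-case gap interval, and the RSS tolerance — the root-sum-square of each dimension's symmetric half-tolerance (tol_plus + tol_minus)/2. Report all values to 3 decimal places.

nominal=21.660 wc=[19.832,23.370] rss=0.783

Stack each dimension's contribution:
  +A: nom +23.800 → Σnom=23.800; wc +0.190/-0.466 → slack +0.190/-0.466; half-tol=0.328, Σhalf²=0.107584
  -B: nom -36.560 → Σnom=-12.760; wc +0.135/-0.050 → slack +0.325/-0.516; half-tol=0.092, Σhalf²=0.116140
  +C: nom +41.340 → Σnom=28.580; wc +0.130/-0.147 → slack +0.455/-0.663; half-tol=0.139, Σhalf²=0.135323
  -D: nom -42.810 → Σnom=-14.230; wc +0.445/-0.445 → slack +0.900/-1.108; half-tol=0.445, Σhalf²=0.333348
  -E: nom -44.800 → Σnom=-59.030; wc +0.210/-0.210 → slack +1.110/-1.318; half-tol=0.210, Σhalf²=0.377447
  +F: nom +36.000 → Σnom=-23.030; wc +0.480/-0.480 → slack +1.590/-1.798; half-tol=0.480, Σhalf²=0.607847
  +G: nom +44.690 → Σnom=21.660; wc +0.120/-0.030 → slack +1.710/-1.828; half-tol=0.075, Σhalf²=0.613472
Nominal = 21.660. Worst-case = [21.660 - 1.828, 21.660 + 1.710] = [19.832, 23.370]. RSS = √0.613472 = 0.783.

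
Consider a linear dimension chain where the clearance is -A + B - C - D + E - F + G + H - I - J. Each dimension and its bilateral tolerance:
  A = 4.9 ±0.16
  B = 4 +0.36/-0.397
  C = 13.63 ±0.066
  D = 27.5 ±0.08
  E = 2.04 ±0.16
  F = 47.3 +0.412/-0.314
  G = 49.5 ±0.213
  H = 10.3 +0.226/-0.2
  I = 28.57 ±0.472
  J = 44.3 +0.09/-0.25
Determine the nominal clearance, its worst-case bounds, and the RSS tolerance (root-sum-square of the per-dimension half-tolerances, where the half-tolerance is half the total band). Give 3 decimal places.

Stack each dimension's contribution:
  -A: nom -4.900 → Σnom=-4.900; wc +0.160/-0.160 → slack +0.160/-0.160; half-tol=0.160, Σhalf²=0.025600
  +B: nom +4.000 → Σnom=-0.900; wc +0.360/-0.397 → slack +0.520/-0.557; half-tol=0.379, Σhalf²=0.168862
  -C: nom -13.630 → Σnom=-14.530; wc +0.066/-0.066 → slack +0.586/-0.623; half-tol=0.066, Σhalf²=0.173218
  -D: nom -27.500 → Σnom=-42.030; wc +0.080/-0.080 → slack +0.666/-0.703; half-tol=0.080, Σhalf²=0.179618
  +E: nom +2.040 → Σnom=-39.990; wc +0.160/-0.160 → slack +0.826/-0.863; half-tol=0.160, Σhalf²=0.205218
  -F: nom -47.300 → Σnom=-87.290; wc +0.314/-0.412 → slack +1.140/-1.275; half-tol=0.363, Σhalf²=0.336987
  +G: nom +49.500 → Σnom=-37.790; wc +0.213/-0.213 → slack +1.353/-1.488; half-tol=0.213, Σhalf²=0.382356
  +H: nom +10.300 → Σnom=-27.490; wc +0.226/-0.200 → slack +1.579/-1.688; half-tol=0.213, Σhalf²=0.427725
  -I: nom -28.570 → Σnom=-56.060; wc +0.472/-0.472 → slack +2.051/-2.160; half-tol=0.472, Σhalf²=0.650509
  -J: nom -44.300 → Σnom=-100.360; wc +0.250/-0.090 → slack +2.301/-2.250; half-tol=0.170, Σhalf²=0.679409
Nominal = -100.360. Worst-case = [-100.360 - 2.250, -100.360 + 2.301] = [-102.610, -98.059]. RSS = √0.679409 = 0.824.

nominal=-100.360 wc=[-102.610,-98.059] rss=0.824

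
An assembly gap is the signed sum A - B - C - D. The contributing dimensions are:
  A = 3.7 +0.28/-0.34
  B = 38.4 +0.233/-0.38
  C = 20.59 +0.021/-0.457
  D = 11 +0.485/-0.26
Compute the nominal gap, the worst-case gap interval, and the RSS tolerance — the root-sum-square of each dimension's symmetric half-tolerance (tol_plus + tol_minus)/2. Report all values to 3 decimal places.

Stack each dimension's contribution:
  +A: nom +3.700 → Σnom=3.700; wc +0.280/-0.340 → slack +0.280/-0.340; half-tol=0.310, Σhalf²=0.096100
  -B: nom -38.400 → Σnom=-34.700; wc +0.380/-0.233 → slack +0.660/-0.573; half-tol=0.306, Σhalf²=0.190042
  -C: nom -20.590 → Σnom=-55.290; wc +0.457/-0.021 → slack +1.117/-0.594; half-tol=0.239, Σhalf²=0.247163
  -D: nom -11.000 → Σnom=-66.290; wc +0.260/-0.485 → slack +1.377/-1.079; half-tol=0.372, Σhalf²=0.385920
Nominal = -66.290. Worst-case = [-66.290 - 1.079, -66.290 + 1.377] = [-67.369, -64.913]. RSS = √0.385920 = 0.621.

nominal=-66.290 wc=[-67.369,-64.913] rss=0.621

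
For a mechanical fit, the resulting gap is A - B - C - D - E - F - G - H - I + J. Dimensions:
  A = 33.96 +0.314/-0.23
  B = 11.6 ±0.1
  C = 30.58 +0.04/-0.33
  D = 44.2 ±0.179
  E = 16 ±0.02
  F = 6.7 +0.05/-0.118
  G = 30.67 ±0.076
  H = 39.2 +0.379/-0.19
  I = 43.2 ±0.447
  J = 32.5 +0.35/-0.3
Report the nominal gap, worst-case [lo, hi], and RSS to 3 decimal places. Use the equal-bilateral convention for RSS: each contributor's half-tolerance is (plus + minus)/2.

nominal=-155.690 wc=[-157.511,-153.566] rss=0.742

Stack each dimension's contribution:
  +A: nom +33.960 → Σnom=33.960; wc +0.314/-0.230 → slack +0.314/-0.230; half-tol=0.272, Σhalf²=0.073984
  -B: nom -11.600 → Σnom=22.360; wc +0.100/-0.100 → slack +0.414/-0.330; half-tol=0.100, Σhalf²=0.083984
  -C: nom -30.580 → Σnom=-8.220; wc +0.330/-0.040 → slack +0.744/-0.370; half-tol=0.185, Σhalf²=0.118209
  -D: nom -44.200 → Σnom=-52.420; wc +0.179/-0.179 → slack +0.923/-0.549; half-tol=0.179, Σhalf²=0.150250
  -E: nom -16.000 → Σnom=-68.420; wc +0.020/-0.020 → slack +0.943/-0.569; half-tol=0.020, Σhalf²=0.150650
  -F: nom -6.700 → Σnom=-75.120; wc +0.118/-0.050 → slack +1.061/-0.619; half-tol=0.084, Σhalf²=0.157706
  -G: nom -30.670 → Σnom=-105.790; wc +0.076/-0.076 → slack +1.137/-0.695; half-tol=0.076, Σhalf²=0.163482
  -H: nom -39.200 → Σnom=-144.990; wc +0.190/-0.379 → slack +1.327/-1.074; half-tol=0.284, Σhalf²=0.244422
  -I: nom -43.200 → Σnom=-188.190; wc +0.447/-0.447 → slack +1.774/-1.521; half-tol=0.447, Σhalf²=0.444231
  +J: nom +32.500 → Σnom=-155.690; wc +0.350/-0.300 → slack +2.124/-1.821; half-tol=0.325, Σhalf²=0.549856
Nominal = -155.690. Worst-case = [-155.690 - 1.821, -155.690 + 2.124] = [-157.511, -153.566]. RSS = √0.549856 = 0.742.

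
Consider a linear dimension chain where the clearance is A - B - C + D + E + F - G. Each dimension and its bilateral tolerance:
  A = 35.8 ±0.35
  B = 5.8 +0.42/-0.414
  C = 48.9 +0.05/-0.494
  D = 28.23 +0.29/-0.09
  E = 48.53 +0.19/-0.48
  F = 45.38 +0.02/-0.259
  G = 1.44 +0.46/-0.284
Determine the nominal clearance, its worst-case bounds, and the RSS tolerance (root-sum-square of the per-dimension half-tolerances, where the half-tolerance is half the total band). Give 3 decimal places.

Stack each dimension's contribution:
  +A: nom +35.800 → Σnom=35.800; wc +0.350/-0.350 → slack +0.350/-0.350; half-tol=0.350, Σhalf²=0.122500
  -B: nom -5.800 → Σnom=30.000; wc +0.414/-0.420 → slack +0.764/-0.770; half-tol=0.417, Σhalf²=0.296389
  -C: nom -48.900 → Σnom=-18.900; wc +0.494/-0.050 → slack +1.258/-0.820; half-tol=0.272, Σhalf²=0.370373
  +D: nom +28.230 → Σnom=9.330; wc +0.290/-0.090 → slack +1.548/-0.910; half-tol=0.190, Σhalf²=0.406473
  +E: nom +48.530 → Σnom=57.860; wc +0.190/-0.480 → slack +1.738/-1.390; half-tol=0.335, Σhalf²=0.518698
  +F: nom +45.380 → Σnom=103.240; wc +0.020/-0.259 → slack +1.758/-1.649; half-tol=0.140, Σhalf²=0.538158
  -G: nom -1.440 → Σnom=101.800; wc +0.284/-0.460 → slack +2.042/-2.109; half-tol=0.372, Σhalf²=0.676542
Nominal = 101.800. Worst-case = [101.800 - 2.109, 101.800 + 2.042] = [99.691, 103.842]. RSS = √0.676542 = 0.823.

nominal=101.800 wc=[99.691,103.842] rss=0.823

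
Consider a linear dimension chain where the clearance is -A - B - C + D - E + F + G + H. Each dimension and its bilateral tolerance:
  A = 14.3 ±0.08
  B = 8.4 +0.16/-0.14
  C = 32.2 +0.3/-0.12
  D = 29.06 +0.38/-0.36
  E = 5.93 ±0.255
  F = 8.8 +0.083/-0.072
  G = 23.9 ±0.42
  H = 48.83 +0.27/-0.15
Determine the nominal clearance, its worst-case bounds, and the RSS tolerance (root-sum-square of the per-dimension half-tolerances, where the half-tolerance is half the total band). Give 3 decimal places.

Stack each dimension's contribution:
  -A: nom -14.300 → Σnom=-14.300; wc +0.080/-0.080 → slack +0.080/-0.080; half-tol=0.080, Σhalf²=0.006400
  -B: nom -8.400 → Σnom=-22.700; wc +0.140/-0.160 → slack +0.220/-0.240; half-tol=0.150, Σhalf²=0.028900
  -C: nom -32.200 → Σnom=-54.900; wc +0.120/-0.300 → slack +0.340/-0.540; half-tol=0.210, Σhalf²=0.073000
  +D: nom +29.060 → Σnom=-25.840; wc +0.380/-0.360 → slack +0.720/-0.900; half-tol=0.370, Σhalf²=0.209900
  -E: nom -5.930 → Σnom=-31.770; wc +0.255/-0.255 → slack +0.975/-1.155; half-tol=0.255, Σhalf²=0.274925
  +F: nom +8.800 → Σnom=-22.970; wc +0.083/-0.072 → slack +1.058/-1.227; half-tol=0.077, Σhalf²=0.280931
  +G: nom +23.900 → Σnom=0.930; wc +0.420/-0.420 → slack +1.478/-1.647; half-tol=0.420, Σhalf²=0.457331
  +H: nom +48.830 → Σnom=49.760; wc +0.270/-0.150 → slack +1.748/-1.797; half-tol=0.210, Σhalf²=0.501431
Nominal = 49.760. Worst-case = [49.760 - 1.797, 49.760 + 1.748] = [47.963, 51.508]. RSS = √0.501431 = 0.708.

nominal=49.760 wc=[47.963,51.508] rss=0.708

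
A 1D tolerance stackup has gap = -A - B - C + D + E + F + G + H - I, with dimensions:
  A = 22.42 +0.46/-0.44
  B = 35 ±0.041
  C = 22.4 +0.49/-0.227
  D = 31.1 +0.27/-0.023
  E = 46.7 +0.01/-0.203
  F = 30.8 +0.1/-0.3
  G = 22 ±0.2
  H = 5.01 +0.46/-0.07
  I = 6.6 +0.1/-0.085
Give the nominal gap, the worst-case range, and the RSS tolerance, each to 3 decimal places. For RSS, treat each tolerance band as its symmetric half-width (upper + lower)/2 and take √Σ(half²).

nominal=49.190 wc=[47.303,51.023] rss=0.724

Stack each dimension's contribution:
  -A: nom -22.420 → Σnom=-22.420; wc +0.440/-0.460 → slack +0.440/-0.460; half-tol=0.450, Σhalf²=0.202500
  -B: nom -35.000 → Σnom=-57.420; wc +0.041/-0.041 → slack +0.481/-0.501; half-tol=0.041, Σhalf²=0.204181
  -C: nom -22.400 → Σnom=-79.820; wc +0.227/-0.490 → slack +0.708/-0.991; half-tol=0.358, Σhalf²=0.332703
  +D: nom +31.100 → Σnom=-48.720; wc +0.270/-0.023 → slack +0.978/-1.014; half-tol=0.147, Σhalf²=0.354166
  +E: nom +46.700 → Σnom=-2.020; wc +0.010/-0.203 → slack +0.988/-1.217; half-tol=0.107, Σhalf²=0.365508
  +F: nom +30.800 → Σnom=28.780; wc +0.100/-0.300 → slack +1.088/-1.517; half-tol=0.200, Σhalf²=0.405508
  +G: nom +22.000 → Σnom=50.780; wc +0.200/-0.200 → slack +1.288/-1.717; half-tol=0.200, Σhalf²=0.445508
  +H: nom +5.010 → Σnom=55.790; wc +0.460/-0.070 → slack +1.748/-1.787; half-tol=0.265, Σhalf²=0.515733
  -I: nom -6.600 → Σnom=49.190; wc +0.085/-0.100 → slack +1.833/-1.887; half-tol=0.092, Σhalf²=0.524289
Nominal = 49.190. Worst-case = [49.190 - 1.887, 49.190 + 1.833] = [47.303, 51.023]. RSS = √0.524289 = 0.724.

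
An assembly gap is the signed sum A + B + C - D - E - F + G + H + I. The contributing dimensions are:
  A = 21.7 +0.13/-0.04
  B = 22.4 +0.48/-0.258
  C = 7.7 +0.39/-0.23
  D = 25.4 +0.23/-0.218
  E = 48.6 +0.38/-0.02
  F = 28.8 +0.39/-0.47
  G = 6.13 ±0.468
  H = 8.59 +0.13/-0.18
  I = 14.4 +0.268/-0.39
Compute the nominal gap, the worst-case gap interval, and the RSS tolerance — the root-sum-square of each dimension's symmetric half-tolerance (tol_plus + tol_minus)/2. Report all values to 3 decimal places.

nominal=-21.880 wc=[-24.446,-19.306] rss=0.931

Stack each dimension's contribution:
  +A: nom +21.700 → Σnom=21.700; wc +0.130/-0.040 → slack +0.130/-0.040; half-tol=0.085, Σhalf²=0.007225
  +B: nom +22.400 → Σnom=44.100; wc +0.480/-0.258 → slack +0.610/-0.298; half-tol=0.369, Σhalf²=0.143386
  +C: nom +7.700 → Σnom=51.800; wc +0.390/-0.230 → slack +1.000/-0.528; half-tol=0.310, Σhalf²=0.239486
  -D: nom -25.400 → Σnom=26.400; wc +0.218/-0.230 → slack +1.218/-0.758; half-tol=0.224, Σhalf²=0.289662
  -E: nom -48.600 → Σnom=-22.200; wc +0.020/-0.380 → slack +1.238/-1.138; half-tol=0.200, Σhalf²=0.329662
  -F: nom -28.800 → Σnom=-51.000; wc +0.470/-0.390 → slack +1.708/-1.528; half-tol=0.430, Σhalf²=0.514562
  +G: nom +6.130 → Σnom=-44.870; wc +0.468/-0.468 → slack +2.176/-1.996; half-tol=0.468, Σhalf²=0.733586
  +H: nom +8.590 → Σnom=-36.280; wc +0.130/-0.180 → slack +2.306/-2.176; half-tol=0.155, Σhalf²=0.757611
  +I: nom +14.400 → Σnom=-21.880; wc +0.268/-0.390 → slack +2.574/-2.566; half-tol=0.329, Σhalf²=0.865852
Nominal = -21.880. Worst-case = [-21.880 - 2.566, -21.880 + 2.574] = [-24.446, -19.306]. RSS = √0.865852 = 0.931.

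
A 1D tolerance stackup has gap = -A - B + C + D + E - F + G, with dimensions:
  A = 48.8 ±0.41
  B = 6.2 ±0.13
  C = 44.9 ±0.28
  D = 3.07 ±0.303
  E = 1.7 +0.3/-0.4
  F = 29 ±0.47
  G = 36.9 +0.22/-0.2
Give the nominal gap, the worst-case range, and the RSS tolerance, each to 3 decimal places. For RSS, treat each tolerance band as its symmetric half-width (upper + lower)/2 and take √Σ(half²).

Stack each dimension's contribution:
  -A: nom -48.800 → Σnom=-48.800; wc +0.410/-0.410 → slack +0.410/-0.410; half-tol=0.410, Σhalf²=0.168100
  -B: nom -6.200 → Σnom=-55.000; wc +0.130/-0.130 → slack +0.540/-0.540; half-tol=0.130, Σhalf²=0.185000
  +C: nom +44.900 → Σnom=-10.100; wc +0.280/-0.280 → slack +0.820/-0.820; half-tol=0.280, Σhalf²=0.263400
  +D: nom +3.070 → Σnom=-7.030; wc +0.303/-0.303 → slack +1.123/-1.123; half-tol=0.303, Σhalf²=0.355209
  +E: nom +1.700 → Σnom=-5.330; wc +0.300/-0.400 → slack +1.423/-1.523; half-tol=0.350, Σhalf²=0.477709
  -F: nom -29.000 → Σnom=-34.330; wc +0.470/-0.470 → slack +1.893/-1.993; half-tol=0.470, Σhalf²=0.698609
  +G: nom +36.900 → Σnom=2.570; wc +0.220/-0.200 → slack +2.113/-2.193; half-tol=0.210, Σhalf²=0.742709
Nominal = 2.570. Worst-case = [2.570 - 2.193, 2.570 + 2.113] = [0.377, 4.683]. RSS = √0.742709 = 0.862.

nominal=2.570 wc=[0.377,4.683] rss=0.862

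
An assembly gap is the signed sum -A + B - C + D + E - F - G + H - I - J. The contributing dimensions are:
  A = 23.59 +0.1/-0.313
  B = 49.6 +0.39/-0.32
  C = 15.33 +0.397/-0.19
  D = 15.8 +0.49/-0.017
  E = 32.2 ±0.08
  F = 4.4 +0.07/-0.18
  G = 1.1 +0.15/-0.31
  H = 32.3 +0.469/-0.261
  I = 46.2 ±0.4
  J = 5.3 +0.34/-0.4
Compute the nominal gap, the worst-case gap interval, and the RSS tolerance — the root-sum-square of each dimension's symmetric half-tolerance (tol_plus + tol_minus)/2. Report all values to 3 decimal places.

Stack each dimension's contribution:
  -A: nom -23.590 → Σnom=-23.590; wc +0.313/-0.100 → slack +0.313/-0.100; half-tol=0.207, Σhalf²=0.042642
  +B: nom +49.600 → Σnom=26.010; wc +0.390/-0.320 → slack +0.703/-0.420; half-tol=0.355, Σhalf²=0.168667
  -C: nom -15.330 → Σnom=10.680; wc +0.190/-0.397 → slack +0.893/-0.817; half-tol=0.293, Σhalf²=0.254809
  +D: nom +15.800 → Σnom=26.480; wc +0.490/-0.017 → slack +1.383/-0.834; half-tol=0.254, Σhalf²=0.319072
  +E: nom +32.200 → Σnom=58.680; wc +0.080/-0.080 → slack +1.463/-0.914; half-tol=0.080, Σhalf²=0.325472
  -F: nom -4.400 → Σnom=54.280; wc +0.180/-0.070 → slack +1.643/-0.984; half-tol=0.125, Σhalf²=0.341097
  -G: nom -1.100 → Σnom=53.180; wc +0.310/-0.150 → slack +1.953/-1.134; half-tol=0.230, Σhalf²=0.393997
  +H: nom +32.300 → Σnom=85.480; wc +0.469/-0.261 → slack +2.422/-1.395; half-tol=0.365, Σhalf²=0.527222
  -I: nom -46.200 → Σnom=39.280; wc +0.400/-0.400 → slack +2.822/-1.795; half-tol=0.400, Σhalf²=0.687222
  -J: nom -5.300 → Σnom=33.980; wc +0.400/-0.340 → slack +3.222/-2.135; half-tol=0.370, Σhalf²=0.824122
Nominal = 33.980. Worst-case = [33.980 - 2.135, 33.980 + 3.222] = [31.845, 37.202]. RSS = √0.824122 = 0.908.

nominal=33.980 wc=[31.845,37.202] rss=0.908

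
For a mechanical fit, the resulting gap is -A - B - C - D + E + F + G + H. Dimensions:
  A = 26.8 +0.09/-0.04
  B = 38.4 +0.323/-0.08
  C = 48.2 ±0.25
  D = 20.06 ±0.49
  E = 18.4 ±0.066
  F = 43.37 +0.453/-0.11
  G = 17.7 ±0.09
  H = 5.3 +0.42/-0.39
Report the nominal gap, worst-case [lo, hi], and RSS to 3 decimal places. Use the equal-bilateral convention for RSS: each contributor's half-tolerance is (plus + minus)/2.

nominal=-48.690 wc=[-50.499,-46.801] rss=0.777

Stack each dimension's contribution:
  -A: nom -26.800 → Σnom=-26.800; wc +0.040/-0.090 → slack +0.040/-0.090; half-tol=0.065, Σhalf²=0.004225
  -B: nom -38.400 → Σnom=-65.200; wc +0.080/-0.323 → slack +0.120/-0.413; half-tol=0.202, Σhalf²=0.044827
  -C: nom -48.200 → Σnom=-113.400; wc +0.250/-0.250 → slack +0.370/-0.663; half-tol=0.250, Σhalf²=0.107327
  -D: nom -20.060 → Σnom=-133.460; wc +0.490/-0.490 → slack +0.860/-1.153; half-tol=0.490, Σhalf²=0.347427
  +E: nom +18.400 → Σnom=-115.060; wc +0.066/-0.066 → slack +0.926/-1.219; half-tol=0.066, Σhalf²=0.351783
  +F: nom +43.370 → Σnom=-71.690; wc +0.453/-0.110 → slack +1.379/-1.329; half-tol=0.282, Σhalf²=0.431026
  +G: nom +17.700 → Σnom=-53.990; wc +0.090/-0.090 → slack +1.469/-1.419; half-tol=0.090, Σhalf²=0.439126
  +H: nom +5.300 → Σnom=-48.690; wc +0.420/-0.390 → slack +1.889/-1.809; half-tol=0.405, Σhalf²=0.603151
Nominal = -48.690. Worst-case = [-48.690 - 1.809, -48.690 + 1.889] = [-50.499, -46.801]. RSS = √0.603151 = 0.777.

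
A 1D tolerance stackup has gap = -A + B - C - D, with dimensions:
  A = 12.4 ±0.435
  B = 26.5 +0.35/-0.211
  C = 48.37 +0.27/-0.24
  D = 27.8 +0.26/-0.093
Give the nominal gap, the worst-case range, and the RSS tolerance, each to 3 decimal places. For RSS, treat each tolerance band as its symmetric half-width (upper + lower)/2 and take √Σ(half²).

nominal=-62.070 wc=[-63.246,-60.952] rss=0.603

Stack each dimension's contribution:
  -A: nom -12.400 → Σnom=-12.400; wc +0.435/-0.435 → slack +0.435/-0.435; half-tol=0.435, Σhalf²=0.189225
  +B: nom +26.500 → Σnom=14.100; wc +0.350/-0.211 → slack +0.785/-0.646; half-tol=0.280, Σhalf²=0.267905
  -C: nom -48.370 → Σnom=-34.270; wc +0.240/-0.270 → slack +1.025/-0.916; half-tol=0.255, Σhalf²=0.332930
  -D: nom -27.800 → Σnom=-62.070; wc +0.093/-0.260 → slack +1.118/-1.176; half-tol=0.176, Σhalf²=0.364082
Nominal = -62.070. Worst-case = [-62.070 - 1.176, -62.070 + 1.118] = [-63.246, -60.952]. RSS = √0.364082 = 0.603.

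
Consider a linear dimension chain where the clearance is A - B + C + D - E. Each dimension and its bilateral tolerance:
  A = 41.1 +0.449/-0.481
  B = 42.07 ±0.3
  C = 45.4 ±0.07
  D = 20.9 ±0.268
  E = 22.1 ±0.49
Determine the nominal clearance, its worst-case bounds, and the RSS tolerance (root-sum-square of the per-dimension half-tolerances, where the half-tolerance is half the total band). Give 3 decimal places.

Stack each dimension's contribution:
  +A: nom +41.100 → Σnom=41.100; wc +0.449/-0.481 → slack +0.449/-0.481; half-tol=0.465, Σhalf²=0.216225
  -B: nom -42.070 → Σnom=-0.970; wc +0.300/-0.300 → slack +0.749/-0.781; half-tol=0.300, Σhalf²=0.306225
  +C: nom +45.400 → Σnom=44.430; wc +0.070/-0.070 → slack +0.819/-0.851; half-tol=0.070, Σhalf²=0.311125
  +D: nom +20.900 → Σnom=65.330; wc +0.268/-0.268 → slack +1.087/-1.119; half-tol=0.268, Σhalf²=0.382949
  -E: nom -22.100 → Σnom=43.230; wc +0.490/-0.490 → slack +1.577/-1.609; half-tol=0.490, Σhalf²=0.623049
Nominal = 43.230. Worst-case = [43.230 - 1.609, 43.230 + 1.577] = [41.621, 44.807]. RSS = √0.623049 = 0.789.

nominal=43.230 wc=[41.621,44.807] rss=0.789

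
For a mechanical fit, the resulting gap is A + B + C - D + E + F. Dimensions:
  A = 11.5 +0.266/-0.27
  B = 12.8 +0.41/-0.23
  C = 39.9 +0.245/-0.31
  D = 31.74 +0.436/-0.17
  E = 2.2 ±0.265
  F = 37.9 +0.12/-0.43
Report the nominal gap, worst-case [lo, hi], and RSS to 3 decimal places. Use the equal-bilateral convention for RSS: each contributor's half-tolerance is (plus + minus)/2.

Stack each dimension's contribution:
  +A: nom +11.500 → Σnom=11.500; wc +0.266/-0.270 → slack +0.266/-0.270; half-tol=0.268, Σhalf²=0.071824
  +B: nom +12.800 → Σnom=24.300; wc +0.410/-0.230 → slack +0.676/-0.500; half-tol=0.320, Σhalf²=0.174224
  +C: nom +39.900 → Σnom=64.200; wc +0.245/-0.310 → slack +0.921/-0.810; half-tol=0.277, Σhalf²=0.251230
  -D: nom -31.740 → Σnom=32.460; wc +0.170/-0.436 → slack +1.091/-1.246; half-tol=0.303, Σhalf²=0.343039
  +E: nom +2.200 → Σnom=34.660; wc +0.265/-0.265 → slack +1.356/-1.511; half-tol=0.265, Σhalf²=0.413264
  +F: nom +37.900 → Σnom=72.560; wc +0.120/-0.430 → slack +1.476/-1.941; half-tol=0.275, Σhalf²=0.488889
Nominal = 72.560. Worst-case = [72.560 - 1.941, 72.560 + 1.476] = [70.619, 74.036]. RSS = √0.488889 = 0.699.

nominal=72.560 wc=[70.619,74.036] rss=0.699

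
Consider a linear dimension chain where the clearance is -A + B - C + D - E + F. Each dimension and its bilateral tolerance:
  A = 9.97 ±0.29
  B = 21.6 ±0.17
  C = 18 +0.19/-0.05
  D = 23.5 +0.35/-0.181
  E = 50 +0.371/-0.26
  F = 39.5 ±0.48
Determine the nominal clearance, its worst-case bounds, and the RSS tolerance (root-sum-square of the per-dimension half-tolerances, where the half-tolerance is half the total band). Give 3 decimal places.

nominal=6.630 wc=[4.948,8.230] rss=0.727

Stack each dimension's contribution:
  -A: nom -9.970 → Σnom=-9.970; wc +0.290/-0.290 → slack +0.290/-0.290; half-tol=0.290, Σhalf²=0.084100
  +B: nom +21.600 → Σnom=11.630; wc +0.170/-0.170 → slack +0.460/-0.460; half-tol=0.170, Σhalf²=0.113000
  -C: nom -18.000 → Σnom=-6.370; wc +0.050/-0.190 → slack +0.510/-0.650; half-tol=0.120, Σhalf²=0.127400
  +D: nom +23.500 → Σnom=17.130; wc +0.350/-0.181 → slack +0.860/-0.831; half-tol=0.265, Σhalf²=0.197890
  -E: nom -50.000 → Σnom=-32.870; wc +0.260/-0.371 → slack +1.120/-1.202; half-tol=0.316, Σhalf²=0.297430
  +F: nom +39.500 → Σnom=6.630; wc +0.480/-0.480 → slack +1.600/-1.682; half-tol=0.480, Σhalf²=0.527830
Nominal = 6.630. Worst-case = [6.630 - 1.682, 6.630 + 1.600] = [4.948, 8.230]. RSS = √0.527830 = 0.727.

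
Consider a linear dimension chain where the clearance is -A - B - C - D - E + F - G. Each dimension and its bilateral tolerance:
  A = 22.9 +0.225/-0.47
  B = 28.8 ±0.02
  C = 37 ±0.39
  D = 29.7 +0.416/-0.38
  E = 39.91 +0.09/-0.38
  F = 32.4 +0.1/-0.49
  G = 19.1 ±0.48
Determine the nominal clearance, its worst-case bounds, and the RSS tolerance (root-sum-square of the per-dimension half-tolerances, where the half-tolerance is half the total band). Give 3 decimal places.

Stack each dimension's contribution:
  -A: nom -22.900 → Σnom=-22.900; wc +0.470/-0.225 → slack +0.470/-0.225; half-tol=0.347, Σhalf²=0.120756
  -B: nom -28.800 → Σnom=-51.700; wc +0.020/-0.020 → slack +0.490/-0.245; half-tol=0.020, Σhalf²=0.121156
  -C: nom -37.000 → Σnom=-88.700; wc +0.390/-0.390 → slack +0.880/-0.635; half-tol=0.390, Σhalf²=0.273256
  -D: nom -29.700 → Σnom=-118.400; wc +0.380/-0.416 → slack +1.260/-1.051; half-tol=0.398, Σhalf²=0.431660
  -E: nom -39.910 → Σnom=-158.310; wc +0.380/-0.090 → slack +1.640/-1.141; half-tol=0.235, Σhalf²=0.486885
  +F: nom +32.400 → Σnom=-125.910; wc +0.100/-0.490 → slack +1.740/-1.631; half-tol=0.295, Σhalf²=0.573910
  -G: nom -19.100 → Σnom=-145.010; wc +0.480/-0.480 → slack +2.220/-2.111; half-tol=0.480, Σhalf²=0.804310
Nominal = -145.010. Worst-case = [-145.010 - 2.111, -145.010 + 2.220] = [-147.121, -142.790]. RSS = √0.804310 = 0.897.

nominal=-145.010 wc=[-147.121,-142.790] rss=0.897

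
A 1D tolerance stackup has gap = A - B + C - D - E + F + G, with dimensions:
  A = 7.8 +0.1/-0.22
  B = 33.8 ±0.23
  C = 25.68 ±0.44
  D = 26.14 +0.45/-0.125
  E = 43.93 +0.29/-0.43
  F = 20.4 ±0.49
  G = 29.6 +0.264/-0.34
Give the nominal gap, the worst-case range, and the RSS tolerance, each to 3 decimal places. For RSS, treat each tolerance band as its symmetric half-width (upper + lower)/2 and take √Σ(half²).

Stack each dimension's contribution:
  +A: nom +7.800 → Σnom=7.800; wc +0.100/-0.220 → slack +0.100/-0.220; half-tol=0.160, Σhalf²=0.025600
  -B: nom -33.800 → Σnom=-26.000; wc +0.230/-0.230 → slack +0.330/-0.450; half-tol=0.230, Σhalf²=0.078500
  +C: nom +25.680 → Σnom=-0.320; wc +0.440/-0.440 → slack +0.770/-0.890; half-tol=0.440, Σhalf²=0.272100
  -D: nom -26.140 → Σnom=-26.460; wc +0.125/-0.450 → slack +0.895/-1.340; half-tol=0.287, Σhalf²=0.354756
  -E: nom -43.930 → Σnom=-70.390; wc +0.430/-0.290 → slack +1.325/-1.630; half-tol=0.360, Σhalf²=0.484356
  +F: nom +20.400 → Σnom=-49.990; wc +0.490/-0.490 → slack +1.815/-2.120; half-tol=0.490, Σhalf²=0.724456
  +G: nom +29.600 → Σnom=-20.390; wc +0.264/-0.340 → slack +2.079/-2.460; half-tol=0.302, Σhalf²=0.815660
Nominal = -20.390. Worst-case = [-20.390 - 2.460, -20.390 + 2.079] = [-22.850, -18.311]. RSS = √0.815660 = 0.903.

nominal=-20.390 wc=[-22.850,-18.311] rss=0.903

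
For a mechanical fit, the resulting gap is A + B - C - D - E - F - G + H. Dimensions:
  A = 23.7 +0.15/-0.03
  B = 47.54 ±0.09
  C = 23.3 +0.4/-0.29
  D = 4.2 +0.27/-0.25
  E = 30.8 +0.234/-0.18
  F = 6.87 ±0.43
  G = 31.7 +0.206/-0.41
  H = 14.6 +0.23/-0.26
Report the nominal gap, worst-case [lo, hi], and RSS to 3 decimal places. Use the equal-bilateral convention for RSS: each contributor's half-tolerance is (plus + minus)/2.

nominal=-11.030 wc=[-12.950,-9.000] rss=0.765

Stack each dimension's contribution:
  +A: nom +23.700 → Σnom=23.700; wc +0.150/-0.030 → slack +0.150/-0.030; half-tol=0.090, Σhalf²=0.008100
  +B: nom +47.540 → Σnom=71.240; wc +0.090/-0.090 → slack +0.240/-0.120; half-tol=0.090, Σhalf²=0.016200
  -C: nom -23.300 → Σnom=47.940; wc +0.290/-0.400 → slack +0.530/-0.520; half-tol=0.345, Σhalf²=0.135225
  -D: nom -4.200 → Σnom=43.740; wc +0.250/-0.270 → slack +0.780/-0.790; half-tol=0.260, Σhalf²=0.202825
  -E: nom -30.800 → Σnom=12.940; wc +0.180/-0.234 → slack +0.960/-1.024; half-tol=0.207, Σhalf²=0.245674
  -F: nom -6.870 → Σnom=6.070; wc +0.430/-0.430 → slack +1.390/-1.454; half-tol=0.430, Σhalf²=0.430574
  -G: nom -31.700 → Σnom=-25.630; wc +0.410/-0.206 → slack +1.800/-1.660; half-tol=0.308, Σhalf²=0.525438
  +H: nom +14.600 → Σnom=-11.030; wc +0.230/-0.260 → slack +2.030/-1.920; half-tol=0.245, Σhalf²=0.585463
Nominal = -11.030. Worst-case = [-11.030 - 1.920, -11.030 + 2.030] = [-12.950, -9.000]. RSS = √0.585463 = 0.765.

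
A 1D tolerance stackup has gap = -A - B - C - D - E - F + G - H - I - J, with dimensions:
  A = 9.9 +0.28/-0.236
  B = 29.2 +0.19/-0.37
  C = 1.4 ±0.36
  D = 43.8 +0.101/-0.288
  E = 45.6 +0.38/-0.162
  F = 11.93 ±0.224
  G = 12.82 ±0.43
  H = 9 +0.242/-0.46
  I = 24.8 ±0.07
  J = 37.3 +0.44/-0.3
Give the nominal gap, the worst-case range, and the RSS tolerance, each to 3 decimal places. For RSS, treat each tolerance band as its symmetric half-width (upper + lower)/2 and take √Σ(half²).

Stack each dimension's contribution:
  -A: nom -9.900 → Σnom=-9.900; wc +0.236/-0.280 → slack +0.236/-0.280; half-tol=0.258, Σhalf²=0.066564
  -B: nom -29.200 → Σnom=-39.100; wc +0.370/-0.190 → slack +0.606/-0.470; half-tol=0.280, Σhalf²=0.144964
  -C: nom -1.400 → Σnom=-40.500; wc +0.360/-0.360 → slack +0.966/-0.830; half-tol=0.360, Σhalf²=0.274564
  -D: nom -43.800 → Σnom=-84.300; wc +0.288/-0.101 → slack +1.254/-0.931; half-tol=0.195, Σhalf²=0.312394
  -E: nom -45.600 → Σnom=-129.900; wc +0.162/-0.380 → slack +1.416/-1.311; half-tol=0.271, Σhalf²=0.385835
  -F: nom -11.930 → Σnom=-141.830; wc +0.224/-0.224 → slack +1.640/-1.535; half-tol=0.224, Σhalf²=0.436011
  +G: nom +12.820 → Σnom=-129.010; wc +0.430/-0.430 → slack +2.070/-1.965; half-tol=0.430, Σhalf²=0.620911
  -H: nom -9.000 → Σnom=-138.010; wc +0.460/-0.242 → slack +2.530/-2.207; half-tol=0.351, Σhalf²=0.744112
  -I: nom -24.800 → Σnom=-162.810; wc +0.070/-0.070 → slack +2.600/-2.277; half-tol=0.070, Σhalf²=0.749012
  -J: nom -37.300 → Σnom=-200.110; wc +0.300/-0.440 → slack +2.900/-2.717; half-tol=0.370, Σhalf²=0.885912
Nominal = -200.110. Worst-case = [-200.110 - 2.717, -200.110 + 2.900] = [-202.827, -197.210]. RSS = √0.885912 = 0.941.

nominal=-200.110 wc=[-202.827,-197.210] rss=0.941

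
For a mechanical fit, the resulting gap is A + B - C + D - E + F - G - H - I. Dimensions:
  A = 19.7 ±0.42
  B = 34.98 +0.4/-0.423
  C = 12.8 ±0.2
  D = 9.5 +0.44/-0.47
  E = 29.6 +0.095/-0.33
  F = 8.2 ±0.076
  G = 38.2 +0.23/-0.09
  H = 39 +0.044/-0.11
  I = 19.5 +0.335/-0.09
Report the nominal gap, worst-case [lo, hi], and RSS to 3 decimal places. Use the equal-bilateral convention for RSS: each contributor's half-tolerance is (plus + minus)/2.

nominal=-66.720 wc=[-69.013,-64.564] rss=0.849

Stack each dimension's contribution:
  +A: nom +19.700 → Σnom=19.700; wc +0.420/-0.420 → slack +0.420/-0.420; half-tol=0.420, Σhalf²=0.176400
  +B: nom +34.980 → Σnom=54.680; wc +0.400/-0.423 → slack +0.820/-0.843; half-tol=0.411, Σhalf²=0.345732
  -C: nom -12.800 → Σnom=41.880; wc +0.200/-0.200 → slack +1.020/-1.043; half-tol=0.200, Σhalf²=0.385732
  +D: nom +9.500 → Σnom=51.380; wc +0.440/-0.470 → slack +1.460/-1.513; half-tol=0.455, Σhalf²=0.592757
  -E: nom -29.600 → Σnom=21.780; wc +0.330/-0.095 → slack +1.790/-1.608; half-tol=0.213, Σhalf²=0.637914
  +F: nom +8.200 → Σnom=29.980; wc +0.076/-0.076 → slack +1.866/-1.684; half-tol=0.076, Σhalf²=0.643690
  -G: nom -38.200 → Σnom=-8.220; wc +0.090/-0.230 → slack +1.956/-1.914; half-tol=0.160, Σhalf²=0.669289
  -H: nom -39.000 → Σnom=-47.220; wc +0.110/-0.044 → slack +2.066/-1.958; half-tol=0.077, Σhalf²=0.675218
  -I: nom -19.500 → Σnom=-66.720; wc +0.090/-0.335 → slack +2.156/-2.293; half-tol=0.213, Σhalf²=0.720375
Nominal = -66.720. Worst-case = [-66.720 - 2.293, -66.720 + 2.156] = [-69.013, -64.564]. RSS = √0.720375 = 0.849.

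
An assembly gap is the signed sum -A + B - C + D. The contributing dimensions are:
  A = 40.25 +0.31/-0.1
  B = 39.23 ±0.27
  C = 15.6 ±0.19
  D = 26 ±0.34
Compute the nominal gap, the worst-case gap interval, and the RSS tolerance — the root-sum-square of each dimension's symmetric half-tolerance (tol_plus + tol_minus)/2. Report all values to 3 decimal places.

Stack each dimension's contribution:
  -A: nom -40.250 → Σnom=-40.250; wc +0.100/-0.310 → slack +0.100/-0.310; half-tol=0.205, Σhalf²=0.042025
  +B: nom +39.230 → Σnom=-1.020; wc +0.270/-0.270 → slack +0.370/-0.580; half-tol=0.270, Σhalf²=0.114925
  -C: nom -15.600 → Σnom=-16.620; wc +0.190/-0.190 → slack +0.560/-0.770; half-tol=0.190, Σhalf²=0.151025
  +D: nom +26.000 → Σnom=9.380; wc +0.340/-0.340 → slack +0.900/-1.110; half-tol=0.340, Σhalf²=0.266625
Nominal = 9.380. Worst-case = [9.380 - 1.110, 9.380 + 0.900] = [8.270, 10.280]. RSS = √0.266625 = 0.516.

nominal=9.380 wc=[8.270,10.280] rss=0.516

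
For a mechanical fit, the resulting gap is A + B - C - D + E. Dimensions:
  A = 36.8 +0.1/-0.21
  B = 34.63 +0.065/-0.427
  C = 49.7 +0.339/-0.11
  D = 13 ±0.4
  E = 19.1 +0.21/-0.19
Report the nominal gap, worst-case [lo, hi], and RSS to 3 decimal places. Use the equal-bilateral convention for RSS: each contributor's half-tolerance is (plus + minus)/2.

nominal=27.830 wc=[26.264,28.715] rss=0.579

Stack each dimension's contribution:
  +A: nom +36.800 → Σnom=36.800; wc +0.100/-0.210 → slack +0.100/-0.210; half-tol=0.155, Σhalf²=0.024025
  +B: nom +34.630 → Σnom=71.430; wc +0.065/-0.427 → slack +0.165/-0.637; half-tol=0.246, Σhalf²=0.084541
  -C: nom -49.700 → Σnom=21.730; wc +0.110/-0.339 → slack +0.275/-0.976; half-tol=0.225, Σhalf²=0.134941
  -D: nom -13.000 → Σnom=8.730; wc +0.400/-0.400 → slack +0.675/-1.376; half-tol=0.400, Σhalf²=0.294941
  +E: nom +19.100 → Σnom=27.830; wc +0.210/-0.190 → slack +0.885/-1.566; half-tol=0.200, Σhalf²=0.334941
Nominal = 27.830. Worst-case = [27.830 - 1.566, 27.830 + 0.885] = [26.264, 28.715]. RSS = √0.334941 = 0.579.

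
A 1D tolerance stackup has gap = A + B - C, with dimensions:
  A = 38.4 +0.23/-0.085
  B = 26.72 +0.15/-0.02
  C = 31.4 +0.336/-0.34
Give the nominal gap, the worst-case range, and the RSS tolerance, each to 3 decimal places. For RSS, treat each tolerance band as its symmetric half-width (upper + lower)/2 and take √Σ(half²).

Stack each dimension's contribution:
  +A: nom +38.400 → Σnom=38.400; wc +0.230/-0.085 → slack +0.230/-0.085; half-tol=0.158, Σhalf²=0.024806
  +B: nom +26.720 → Σnom=65.120; wc +0.150/-0.020 → slack +0.380/-0.105; half-tol=0.085, Σhalf²=0.032031
  -C: nom -31.400 → Σnom=33.720; wc +0.340/-0.336 → slack +0.720/-0.441; half-tol=0.338, Σhalf²=0.146275
Nominal = 33.720. Worst-case = [33.720 - 0.441, 33.720 + 0.720] = [33.279, 34.440]. RSS = √0.146275 = 0.382.

nominal=33.720 wc=[33.279,34.440] rss=0.382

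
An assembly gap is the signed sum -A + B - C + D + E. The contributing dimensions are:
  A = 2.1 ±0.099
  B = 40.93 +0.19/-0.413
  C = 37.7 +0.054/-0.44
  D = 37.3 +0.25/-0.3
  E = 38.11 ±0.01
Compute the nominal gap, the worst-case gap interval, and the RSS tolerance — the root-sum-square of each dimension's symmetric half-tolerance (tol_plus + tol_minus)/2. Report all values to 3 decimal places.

Stack each dimension's contribution:
  -A: nom -2.100 → Σnom=-2.100; wc +0.099/-0.099 → slack +0.099/-0.099; half-tol=0.099, Σhalf²=0.009801
  +B: nom +40.930 → Σnom=38.830; wc +0.190/-0.413 → slack +0.289/-0.512; half-tol=0.301, Σhalf²=0.100703
  -C: nom -37.700 → Σnom=1.130; wc +0.440/-0.054 → slack +0.729/-0.566; half-tol=0.247, Σhalf²=0.161712
  +D: nom +37.300 → Σnom=38.430; wc +0.250/-0.300 → slack +0.979/-0.866; half-tol=0.275, Σhalf²=0.237337
  +E: nom +38.110 → Σnom=76.540; wc +0.010/-0.010 → slack +0.989/-0.876; half-tol=0.010, Σhalf²=0.237437
Nominal = 76.540. Worst-case = [76.540 - 0.876, 76.540 + 0.989] = [75.664, 77.529]. RSS = √0.237437 = 0.487.

nominal=76.540 wc=[75.664,77.529] rss=0.487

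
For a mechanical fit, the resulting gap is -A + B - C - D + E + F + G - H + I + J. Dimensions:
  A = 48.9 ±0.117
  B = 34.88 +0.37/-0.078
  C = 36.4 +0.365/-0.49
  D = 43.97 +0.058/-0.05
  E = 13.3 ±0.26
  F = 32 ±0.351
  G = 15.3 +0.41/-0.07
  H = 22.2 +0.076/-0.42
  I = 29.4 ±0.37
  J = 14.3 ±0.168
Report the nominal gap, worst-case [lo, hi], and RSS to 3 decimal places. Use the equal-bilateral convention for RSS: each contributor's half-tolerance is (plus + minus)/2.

nominal=-12.290 wc=[-14.203,-9.284] rss=0.851

Stack each dimension's contribution:
  -A: nom -48.900 → Σnom=-48.900; wc +0.117/-0.117 → slack +0.117/-0.117; half-tol=0.117, Σhalf²=0.013689
  +B: nom +34.880 → Σnom=-14.020; wc +0.370/-0.078 → slack +0.487/-0.195; half-tol=0.224, Σhalf²=0.063865
  -C: nom -36.400 → Σnom=-50.420; wc +0.490/-0.365 → slack +0.977/-0.560; half-tol=0.427, Σhalf²=0.246621
  -D: nom -43.970 → Σnom=-94.390; wc +0.050/-0.058 → slack +1.027/-0.618; half-tol=0.054, Σhalf²=0.249537
  +E: nom +13.300 → Σnom=-81.090; wc +0.260/-0.260 → slack +1.287/-0.878; half-tol=0.260, Σhalf²=0.317137
  +F: nom +32.000 → Σnom=-49.090; wc +0.351/-0.351 → slack +1.638/-1.229; half-tol=0.351, Σhalf²=0.440338
  +G: nom +15.300 → Σnom=-33.790; wc +0.410/-0.070 → slack +2.048/-1.299; half-tol=0.240, Σhalf²=0.497938
  -H: nom -22.200 → Σnom=-55.990; wc +0.420/-0.076 → slack +2.468/-1.375; half-tol=0.248, Σhalf²=0.559442
  +I: nom +29.400 → Σnom=-26.590; wc +0.370/-0.370 → slack +2.838/-1.745; half-tol=0.370, Σhalf²=0.696342
  +J: nom +14.300 → Σnom=-12.290; wc +0.168/-0.168 → slack +3.006/-1.913; half-tol=0.168, Σhalf²=0.724566
Nominal = -12.290. Worst-case = [-12.290 - 1.913, -12.290 + 3.006] = [-14.203, -9.284]. RSS = √0.724566 = 0.851.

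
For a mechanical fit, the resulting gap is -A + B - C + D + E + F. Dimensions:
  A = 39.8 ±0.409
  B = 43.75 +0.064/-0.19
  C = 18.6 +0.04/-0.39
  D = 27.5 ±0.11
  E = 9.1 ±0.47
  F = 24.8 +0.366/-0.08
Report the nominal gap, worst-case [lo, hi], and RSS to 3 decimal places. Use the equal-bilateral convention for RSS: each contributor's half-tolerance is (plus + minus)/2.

nominal=46.750 wc=[45.451,48.559] rss=0.716

Stack each dimension's contribution:
  -A: nom -39.800 → Σnom=-39.800; wc +0.409/-0.409 → slack +0.409/-0.409; half-tol=0.409, Σhalf²=0.167281
  +B: nom +43.750 → Σnom=3.950; wc +0.064/-0.190 → slack +0.473/-0.599; half-tol=0.127, Σhalf²=0.183410
  -C: nom -18.600 → Σnom=-14.650; wc +0.390/-0.040 → slack +0.863/-0.639; half-tol=0.215, Σhalf²=0.229635
  +D: nom +27.500 → Σnom=12.850; wc +0.110/-0.110 → slack +0.973/-0.749; half-tol=0.110, Σhalf²=0.241735
  +E: nom +9.100 → Σnom=21.950; wc +0.470/-0.470 → slack +1.443/-1.219; half-tol=0.470, Σhalf²=0.462635
  +F: nom +24.800 → Σnom=46.750; wc +0.366/-0.080 → slack +1.809/-1.299; half-tol=0.223, Σhalf²=0.512364
Nominal = 46.750. Worst-case = [46.750 - 1.299, 46.750 + 1.809] = [45.451, 48.559]. RSS = √0.512364 = 0.716.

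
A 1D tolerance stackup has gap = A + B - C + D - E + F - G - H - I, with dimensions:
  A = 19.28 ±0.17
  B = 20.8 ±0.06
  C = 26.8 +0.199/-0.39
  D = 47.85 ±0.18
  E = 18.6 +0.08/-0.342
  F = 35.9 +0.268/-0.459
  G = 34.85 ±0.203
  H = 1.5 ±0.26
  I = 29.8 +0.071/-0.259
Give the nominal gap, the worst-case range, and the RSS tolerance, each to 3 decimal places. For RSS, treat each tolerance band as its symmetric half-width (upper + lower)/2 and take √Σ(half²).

Stack each dimension's contribution:
  +A: nom +19.280 → Σnom=19.280; wc +0.170/-0.170 → slack +0.170/-0.170; half-tol=0.170, Σhalf²=0.028900
  +B: nom +20.800 → Σnom=40.080; wc +0.060/-0.060 → slack +0.230/-0.230; half-tol=0.060, Σhalf²=0.032500
  -C: nom -26.800 → Σnom=13.280; wc +0.390/-0.199 → slack +0.620/-0.429; half-tol=0.294, Σhalf²=0.119230
  +D: nom +47.850 → Σnom=61.130; wc +0.180/-0.180 → slack +0.800/-0.609; half-tol=0.180, Σhalf²=0.151630
  -E: nom -18.600 → Σnom=42.530; wc +0.342/-0.080 → slack +1.142/-0.689; half-tol=0.211, Σhalf²=0.196151
  +F: nom +35.900 → Σnom=78.430; wc +0.268/-0.459 → slack +1.410/-1.148; half-tol=0.364, Σhalf²=0.328284
  -G: nom -34.850 → Σnom=43.580; wc +0.203/-0.203 → slack +1.613/-1.351; half-tol=0.203, Σhalf²=0.369493
  -H: nom -1.500 → Σnom=42.080; wc +0.260/-0.260 → slack +1.873/-1.611; half-tol=0.260, Σhalf²=0.437093
  -I: nom -29.800 → Σnom=12.280; wc +0.259/-0.071 → slack +2.132/-1.682; half-tol=0.165, Σhalf²=0.464318
Nominal = 12.280. Worst-case = [12.280 - 1.682, 12.280 + 2.132] = [10.598, 14.412]. RSS = √0.464318 = 0.681.

nominal=12.280 wc=[10.598,14.412] rss=0.681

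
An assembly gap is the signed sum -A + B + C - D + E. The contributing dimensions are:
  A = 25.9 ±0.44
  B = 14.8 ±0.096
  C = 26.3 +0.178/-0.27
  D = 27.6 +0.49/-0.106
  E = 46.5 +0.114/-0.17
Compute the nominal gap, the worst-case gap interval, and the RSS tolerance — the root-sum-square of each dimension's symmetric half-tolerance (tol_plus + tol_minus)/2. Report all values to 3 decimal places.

nominal=34.100 wc=[32.634,35.034] rss=0.602

Stack each dimension's contribution:
  -A: nom -25.900 → Σnom=-25.900; wc +0.440/-0.440 → slack +0.440/-0.440; half-tol=0.440, Σhalf²=0.193600
  +B: nom +14.800 → Σnom=-11.100; wc +0.096/-0.096 → slack +0.536/-0.536; half-tol=0.096, Σhalf²=0.202816
  +C: nom +26.300 → Σnom=15.200; wc +0.178/-0.270 → slack +0.714/-0.806; half-tol=0.224, Σhalf²=0.252992
  -D: nom -27.600 → Σnom=-12.400; wc +0.106/-0.490 → slack +0.820/-1.296; half-tol=0.298, Σhalf²=0.341796
  +E: nom +46.500 → Σnom=34.100; wc +0.114/-0.170 → slack +0.934/-1.466; half-tol=0.142, Σhalf²=0.361960
Nominal = 34.100. Worst-case = [34.100 - 1.466, 34.100 + 0.934] = [32.634, 35.034]. RSS = √0.361960 = 0.602.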